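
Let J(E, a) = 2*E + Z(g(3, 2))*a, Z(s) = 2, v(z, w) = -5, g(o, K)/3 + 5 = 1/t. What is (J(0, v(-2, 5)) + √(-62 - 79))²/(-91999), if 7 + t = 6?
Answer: 41/91999 + 20*I*√141/91999 ≈ 0.00044566 + 0.0025814*I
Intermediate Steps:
t = -1 (t = -7 + 6 = -1)
g(o, K) = -18 (g(o, K) = -15 + 3/(-1) = -15 + 3*(-1) = -15 - 3 = -18)
J(E, a) = 2*E + 2*a
(J(0, v(-2, 5)) + √(-62 - 79))²/(-91999) = ((2*0 + 2*(-5)) + √(-62 - 79))²/(-91999) = ((0 - 10) + √(-141))²*(-1/91999) = (-10 + I*√141)²*(-1/91999) = -(-10 + I*√141)²/91999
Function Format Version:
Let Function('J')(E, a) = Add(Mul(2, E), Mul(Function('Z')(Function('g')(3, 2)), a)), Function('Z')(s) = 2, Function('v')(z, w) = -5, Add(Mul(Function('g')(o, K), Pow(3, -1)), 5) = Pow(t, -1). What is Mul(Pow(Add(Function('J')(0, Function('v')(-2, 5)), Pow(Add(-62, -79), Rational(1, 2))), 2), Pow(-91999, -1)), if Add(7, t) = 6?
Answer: Add(Rational(41, 91999), Mul(Rational(20, 91999), I, Pow(141, Rational(1, 2)))) ≈ Add(0.00044566, Mul(0.0025814, I))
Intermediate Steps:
t = -1 (t = Add(-7, 6) = -1)
Function('g')(o, K) = -18 (Function('g')(o, K) = Add(-15, Mul(3, Pow(-1, -1))) = Add(-15, Mul(3, -1)) = Add(-15, -3) = -18)
Function('J')(E, a) = Add(Mul(2, E), Mul(2, a))
Mul(Pow(Add(Function('J')(0, Function('v')(-2, 5)), Pow(Add(-62, -79), Rational(1, 2))), 2), Pow(-91999, -1)) = Mul(Pow(Add(Add(Mul(2, 0), Mul(2, -5)), Pow(Add(-62, -79), Rational(1, 2))), 2), Pow(-91999, -1)) = Mul(Pow(Add(Add(0, -10), Pow(-141, Rational(1, 2))), 2), Rational(-1, 91999)) = Mul(Pow(Add(-10, Mul(I, Pow(141, Rational(1, 2)))), 2), Rational(-1, 91999)) = Mul(Rational(-1, 91999), Pow(Add(-10, Mul(I, Pow(141, Rational(1, 2)))), 2))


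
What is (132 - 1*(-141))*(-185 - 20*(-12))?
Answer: 15015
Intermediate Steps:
(132 - 1*(-141))*(-185 - 20*(-12)) = (132 + 141)*(-185 + 240) = 273*55 = 15015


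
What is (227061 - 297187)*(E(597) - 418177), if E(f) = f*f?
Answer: 4331542768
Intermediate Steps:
E(f) = f**2
(227061 - 297187)*(E(597) - 418177) = (227061 - 297187)*(597**2 - 418177) = -70126*(356409 - 418177) = -70126*(-61768) = 4331542768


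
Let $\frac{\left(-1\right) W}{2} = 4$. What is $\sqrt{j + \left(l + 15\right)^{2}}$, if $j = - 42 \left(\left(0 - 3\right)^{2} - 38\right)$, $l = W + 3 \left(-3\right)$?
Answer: $\sqrt{1222} \approx 34.957$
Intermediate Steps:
$W = -8$ ($W = \left(-2\right) 4 = -8$)
$l = -17$ ($l = -8 + 3 \left(-3\right) = -8 - 9 = -17$)
$j = 1218$ ($j = - 42 \left(\left(-3\right)^{2} - 38\right) = - 42 \left(9 - 38\right) = \left(-42\right) \left(-29\right) = 1218$)
$\sqrt{j + \left(l + 15\right)^{2}} = \sqrt{1218 + \left(-17 + 15\right)^{2}} = \sqrt{1218 + \left(-2\right)^{2}} = \sqrt{1218 + 4} = \sqrt{1222}$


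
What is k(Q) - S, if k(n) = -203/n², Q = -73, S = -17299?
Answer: 92186168/5329 ≈ 17299.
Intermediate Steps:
k(n) = -203/n²
k(Q) - S = -203/(-73)² - 1*(-17299) = -203*1/5329 + 17299 = -203/5329 + 17299 = 92186168/5329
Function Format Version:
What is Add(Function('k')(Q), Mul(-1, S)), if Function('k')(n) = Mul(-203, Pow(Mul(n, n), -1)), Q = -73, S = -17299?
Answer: Rational(92186168, 5329) ≈ 17299.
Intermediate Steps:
Function('k')(n) = Mul(-203, Pow(n, -2)) (Function('k')(n) = Mul(-203, Pow(Pow(n, 2), -1)) = Mul(-203, Pow(n, -2)))
Add(Function('k')(Q), Mul(-1, S)) = Add(Mul(-203, Pow(-73, -2)), Mul(-1, -17299)) = Add(Mul(-203, Rational(1, 5329)), 17299) = Add(Rational(-203, 5329), 17299) = Rational(92186168, 5329)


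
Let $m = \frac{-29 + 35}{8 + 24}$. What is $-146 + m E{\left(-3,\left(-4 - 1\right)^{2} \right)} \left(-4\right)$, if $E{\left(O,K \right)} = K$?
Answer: $- \frac{659}{4} \approx -164.75$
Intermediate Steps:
$m = \frac{3}{16}$ ($m = \frac{6}{32} = 6 \cdot \frac{1}{32} = \frac{3}{16} \approx 0.1875$)
$-146 + m E{\left(-3,\left(-4 - 1\right)^{2} \right)} \left(-4\right) = -146 + \frac{3 \left(-4 - 1\right)^{2} \left(-4\right)}{16} = -146 + \frac{3 \left(-5\right)^{2} \left(-4\right)}{16} = -146 + \frac{3 \cdot 25 \left(-4\right)}{16} = -146 + \frac{3}{16} \left(-100\right) = -146 - \frac{75}{4} = - \frac{659}{4}$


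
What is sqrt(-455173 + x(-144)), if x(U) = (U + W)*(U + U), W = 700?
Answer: I*sqrt(615301) ≈ 784.41*I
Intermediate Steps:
x(U) = 2*U*(700 + U) (x(U) = (U + 700)*(U + U) = (700 + U)*(2*U) = 2*U*(700 + U))
sqrt(-455173 + x(-144)) = sqrt(-455173 + 2*(-144)*(700 - 144)) = sqrt(-455173 + 2*(-144)*556) = sqrt(-455173 - 160128) = sqrt(-615301) = I*sqrt(615301)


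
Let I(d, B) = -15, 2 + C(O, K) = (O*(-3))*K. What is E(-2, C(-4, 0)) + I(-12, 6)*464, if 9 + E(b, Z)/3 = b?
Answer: -6993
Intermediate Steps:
C(O, K) = -2 - 3*K*O (C(O, K) = -2 + (O*(-3))*K = -2 + (-3*O)*K = -2 - 3*K*O)
E(b, Z) = -27 + 3*b
E(-2, C(-4, 0)) + I(-12, 6)*464 = (-27 + 3*(-2)) - 15*464 = (-27 - 6) - 6960 = -33 - 6960 = -6993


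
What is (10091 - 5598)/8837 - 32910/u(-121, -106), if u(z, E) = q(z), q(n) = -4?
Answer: 145421821/17674 ≈ 8228.0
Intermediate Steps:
u(z, E) = -4
(10091 - 5598)/8837 - 32910/u(-121, -106) = (10091 - 5598)/8837 - 32910/(-4) = 4493*(1/8837) - 32910*(-¼) = 4493/8837 + 16455/2 = 145421821/17674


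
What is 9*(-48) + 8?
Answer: -424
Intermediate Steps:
9*(-48) + 8 = -432 + 8 = -424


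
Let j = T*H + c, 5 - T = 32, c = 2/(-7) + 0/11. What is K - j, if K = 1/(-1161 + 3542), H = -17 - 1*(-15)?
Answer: -895249/16667 ≈ -53.714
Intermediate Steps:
c = -2/7 (c = 2*(-1/7) + 0*(1/11) = -2/7 + 0 = -2/7 ≈ -0.28571)
H = -2 (H = -17 + 15 = -2)
T = -27 (T = 5 - 1*32 = 5 - 32 = -27)
K = 1/2381 ≈ 0.00041999
j = 376/7 (j = -27*(-2) - 2/7 = 54 - 2/7 = 376/7 ≈ 53.714)
K - j = 1/2381 - 1*376/7 = 1/2381 - 376/7 = -895249/16667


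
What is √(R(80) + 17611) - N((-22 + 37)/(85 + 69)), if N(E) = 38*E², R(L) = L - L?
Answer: -4275/11858 + √17611 ≈ 132.35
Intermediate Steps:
R(L) = 0
√(R(80) + 17611) - N((-22 + 37)/(85 + 69)) = √(0 + 17611) - 38*((-22 + 37)/(85 + 69))² = √17611 - 38*(15/154)² = √17611 - 38*225/23716 = √17611 - 1*4275/11858 = √17611 - 4275/11858 = -4275/11858 + √17611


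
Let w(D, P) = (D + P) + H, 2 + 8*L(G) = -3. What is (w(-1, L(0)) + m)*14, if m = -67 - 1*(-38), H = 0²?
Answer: -1715/4 ≈ -428.75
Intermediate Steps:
H = 0
L(G) = -5/8 (L(G) = -¼ + (⅛)*(-3) = -¼ - 3/8 = -5/8)
m = -29 (m = -67 + 38 = -29)
w(D, P) = D + P (w(D, P) = (D + P) + 0 = D + P)
(w(-1, L(0)) + m)*14 = ((-1 - 5/8) - 29)*14 = (-13/8 - 29)*14 = -245/8*14 = -1715/4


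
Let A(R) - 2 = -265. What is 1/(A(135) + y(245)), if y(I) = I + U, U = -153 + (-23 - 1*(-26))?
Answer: -1/168 ≈ -0.0059524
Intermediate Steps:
A(R) = -263 (A(R) = 2 - 265 = -263)
U = -150 (U = -153 + (-23 + 26) = -153 + 3 = -150)
y(I) = -150 + I (y(I) = I - 150 = -150 + I)
1/(A(135) + y(245)) = 1/(-263 + (-150 + 245)) = 1/(-263 + 95) = 1/(-168) = -1/168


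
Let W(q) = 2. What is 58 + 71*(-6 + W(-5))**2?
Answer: 1194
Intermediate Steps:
58 + 71*(-6 + W(-5))**2 = 58 + 71*(-6 + 2)**2 = 58 + 71*(-4)**2 = 58 + 71*16 = 58 + 1136 = 1194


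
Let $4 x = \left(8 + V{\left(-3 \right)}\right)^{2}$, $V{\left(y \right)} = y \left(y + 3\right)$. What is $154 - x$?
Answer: $138$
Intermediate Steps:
$V{\left(y \right)} = y \left(3 + y\right)$
$x = 16$ ($x = \frac{\left(8 - 3 \left(3 - 3\right)\right)^{2}}{4} = \frac{\left(8 - 0\right)^{2}}{4} = \frac{\left(8 + 0\right)^{2}}{4} = \frac{8^{2}}{4} = \frac{1}{4} \cdot 64 = 16$)
$154 - x = 154 - 16 = 138$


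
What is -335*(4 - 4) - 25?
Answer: -25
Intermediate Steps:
-335*(4 - 4) - 25 = -335*0 - 25 = -67*0 - 25 = 0 - 25 = -25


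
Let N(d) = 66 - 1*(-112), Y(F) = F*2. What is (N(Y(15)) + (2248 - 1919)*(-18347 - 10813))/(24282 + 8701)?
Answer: -9593462/32983 ≈ -290.86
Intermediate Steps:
Y(F) = 2*F
N(d) = 178 (N(d) = 66 + 112 = 178)
(N(Y(15)) + (2248 - 1919)*(-18347 - 10813))/(24282 + 8701) = (178 + (2248 - 1919)*(-18347 - 10813))/(24282 + 8701) = (178 + 329*(-29160))/32983 = (178 - 9593640)*(1/32983) = -9593462*1/32983 = -9593462/32983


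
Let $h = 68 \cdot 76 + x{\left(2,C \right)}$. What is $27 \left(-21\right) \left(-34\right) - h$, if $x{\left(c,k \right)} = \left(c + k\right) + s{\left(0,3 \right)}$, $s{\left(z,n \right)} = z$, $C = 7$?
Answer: $14101$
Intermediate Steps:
$x{\left(c,k \right)} = c + k$ ($x{\left(c,k \right)} = \left(c + k\right) + 0 = c + k$)
$h = 5177$ ($h = 68 \cdot 76 + \left(2 + 7\right) = 5168 + 9 = 5177$)
$27 \left(-21\right) \left(-34\right) - h = 27 \left(-21\right) \left(-34\right) - 5177 = \left(-567\right) \left(-34\right) - 5177 = 19278 - 5177 = 14101$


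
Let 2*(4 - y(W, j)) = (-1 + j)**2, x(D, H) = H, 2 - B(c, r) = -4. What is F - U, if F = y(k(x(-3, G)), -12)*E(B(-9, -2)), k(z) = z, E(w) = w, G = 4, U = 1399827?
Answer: -1400310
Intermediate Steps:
B(c, r) = 6 (B(c, r) = 2 - 1*(-4) = 2 + 4 = 6)
y(W, j) = 4 - (-1 + j)**2/2
F = -483 (F = (4 - (-1 - 12)**2/2)*6 = (4 - 1/2*(-13)**2)*6 = (4 - 1/2*169)*6 = (4 - 169/2)*6 = -161/2*6 = -483)
F - U = -483 - 1*1399827 = -483 - 1399827 = -1400310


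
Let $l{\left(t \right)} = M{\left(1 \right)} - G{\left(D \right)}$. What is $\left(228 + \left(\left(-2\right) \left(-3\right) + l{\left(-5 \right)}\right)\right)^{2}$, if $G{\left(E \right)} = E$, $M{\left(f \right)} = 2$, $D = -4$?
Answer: $57600$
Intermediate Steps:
$l{\left(t \right)} = 6$ ($l{\left(t \right)} = 2 - -4 = 2 + 4 = 6$)
$\left(228 + \left(\left(-2\right) \left(-3\right) + l{\left(-5 \right)}\right)\right)^{2} = \left(228 + \left(\left(-2\right) \left(-3\right) + 6\right)\right)^{2} = \left(228 + \left(6 + 6\right)\right)^{2} = \left(228 + 12\right)^{2} = 240^{2} = 57600$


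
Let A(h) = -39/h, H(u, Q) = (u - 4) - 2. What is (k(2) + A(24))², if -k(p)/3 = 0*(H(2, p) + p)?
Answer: 169/64 ≈ 2.6406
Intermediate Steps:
H(u, Q) = -6 + u (H(u, Q) = (-4 + u) - 2 = -6 + u)
k(p) = 0 (k(p) = -0*((-6 + 2) + p) = -0*(-4 + p) = -3*0 = 0)
(k(2) + A(24))² = (0 - 39/24)² = (0 - 39*1/24)² = (0 - 13/8)² = (-13/8)² = 169/64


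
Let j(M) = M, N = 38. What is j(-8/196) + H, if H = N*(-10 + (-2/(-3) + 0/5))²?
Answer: 1459790/441 ≈ 3310.2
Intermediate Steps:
H = 29792/9 (H = 38*(-10 + (-2/(-3) + 0/5))² = 38*(-10 + (-2*(-⅓) + 0*(⅕)))² = 38*(-10 + (⅔ + 0))² = 38*(-10 + ⅔)² = 38*(-28/3)² = 38*(784/9) = 29792/9 ≈ 3310.2)
j(-8/196) + H = -8/196 + 29792/9 = -8*1/196 + 29792/9 = -2/49 + 29792/9 = 1459790/441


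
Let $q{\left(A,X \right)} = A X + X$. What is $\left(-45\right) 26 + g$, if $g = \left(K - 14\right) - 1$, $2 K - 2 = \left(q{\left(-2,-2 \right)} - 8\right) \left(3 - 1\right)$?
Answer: $-1190$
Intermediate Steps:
$q{\left(A,X \right)} = X + A X$
$K = -5$ ($K = 1 + \frac{\left(- 2 \left(1 - 2\right) - 8\right) \left(3 - 1\right)}{2} = 1 + \frac{\left(\left(-2\right) \left(-1\right) - 8\right) 2}{2} = 1 + \frac{\left(2 - 8\right) 2}{2} = 1 + \frac{\left(-6\right) 2}{2} = 1 + \frac{1}{2} \left(-12\right) = 1 - 6 = -5$)
$g = -20$ ($g = \left(-5 - 14\right) - 1 = -19 - 1 = -20$)
$\left(-45\right) 26 + g = \left(-45\right) 26 - 20 = -1170 - 20 = -1190$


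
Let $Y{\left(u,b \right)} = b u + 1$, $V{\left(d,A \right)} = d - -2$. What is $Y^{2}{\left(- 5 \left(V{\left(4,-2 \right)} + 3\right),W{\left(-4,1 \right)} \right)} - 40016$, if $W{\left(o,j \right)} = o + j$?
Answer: $-21520$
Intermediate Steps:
$V{\left(d,A \right)} = 2 + d$ ($V{\left(d,A \right)} = d + 2 = 2 + d$)
$W{\left(o,j \right)} = j + o$
$Y{\left(u,b \right)} = 1 + b u$
$Y^{2}{\left(- 5 \left(V{\left(4,-2 \right)} + 3\right),W{\left(-4,1 \right)} \right)} - 40016 = \left(1 + \left(1 - 4\right) \left(- 5 \left(\left(2 + 4\right) + 3\right)\right)\right)^{2} - 40016 = \left(1 - 3 \left(- 5 \left(6 + 3\right)\right)\right)^{2} - 40016 = \left(1 - 3 \left(\left(-5\right) 9\right)\right)^{2} - 40016 = \left(1 - -135\right)^{2} - 40016 = \left(1 + 135\right)^{2} - 40016 = 136^{2} - 40016 = 18496 - 40016 = -21520$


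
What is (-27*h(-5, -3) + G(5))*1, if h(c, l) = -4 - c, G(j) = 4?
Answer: -23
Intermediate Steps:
(-27*h(-5, -3) + G(5))*1 = (-27*(-4 - 1*(-5)) + 4)*1 = (-27*(-4 + 5) + 4)*1 = (-27*1 + 4)*1 = (-27 + 4)*1 = -23*1 = -23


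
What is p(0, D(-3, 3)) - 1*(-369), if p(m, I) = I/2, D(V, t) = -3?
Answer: 735/2 ≈ 367.50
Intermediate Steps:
p(m, I) = I/2 (p(m, I) = I*(1/2) = I/2)
p(0, D(-3, 3)) - 1*(-369) = (1/2)*(-3) - 1*(-369) = -3/2 + 369 = 735/2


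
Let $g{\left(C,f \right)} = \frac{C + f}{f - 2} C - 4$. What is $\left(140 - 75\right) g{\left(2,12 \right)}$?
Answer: $-78$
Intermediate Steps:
$g{\left(C,f \right)} = -4 + \frac{C \left(C + f\right)}{-2 + f}$ ($g{\left(C,f \right)} = \frac{C + f}{-2 + f} C - 4 = \frac{C \left(C + f\right)}{-2 + f} - 4 = -4 + \frac{C \left(C + f\right)}{-2 + f}$)
$\left(140 - 75\right) g{\left(2,12 \right)} = \left(140 - 75\right) \frac{8 + 2^{2} - 48 + 2 \cdot 12}{-2 + 12} = 65 \frac{8 + 4 - 48 + 24}{10} = 65 \cdot \frac{1}{10} \left(-12\right) = 65 \left(- \frac{6}{5}\right) = -78$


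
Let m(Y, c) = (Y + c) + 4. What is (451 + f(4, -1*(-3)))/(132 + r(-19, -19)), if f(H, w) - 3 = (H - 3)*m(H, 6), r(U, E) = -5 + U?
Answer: 13/3 ≈ 4.3333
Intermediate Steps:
m(Y, c) = 4 + Y + c
f(H, w) = 3 + (-3 + H)*(10 + H) (f(H, w) = 3 + (H - 3)*(4 + H + 6) = 3 + (-3 + H)*(10 + H))
(451 + f(4, -1*(-3)))/(132 + r(-19, -19)) = (451 + (-27 + 4**2 + 7*4))/(132 + (-5 - 19)) = (451 + (-27 + 16 + 28))/(132 - 24) = (451 + 17)/108 = 468*(1/108) = 13/3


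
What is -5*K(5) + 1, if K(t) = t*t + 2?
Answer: -134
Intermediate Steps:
K(t) = 2 + t**2 (K(t) = t**2 + 2 = 2 + t**2)
-5*K(5) + 1 = -5*(2 + 5**2) + 1 = -5*(2 + 25) + 1 = -5*27 + 1 = -135 + 1 = -134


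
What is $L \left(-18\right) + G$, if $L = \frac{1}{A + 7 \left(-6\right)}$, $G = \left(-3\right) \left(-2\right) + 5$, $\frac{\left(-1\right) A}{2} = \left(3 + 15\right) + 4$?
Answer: $\frac{482}{43} \approx 11.209$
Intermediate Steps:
$A = -44$ ($A = - 2 \left(\left(3 + 15\right) + 4\right) = - 2 \left(18 + 4\right) = \left(-2\right) 22 = -44$)
$G = 11$ ($G = 6 + 5 = 11$)
$L = - \frac{1}{86}$ ($L = \frac{1}{-44 + 7 \left(-6\right)} = \frac{1}{-44 - 42} = \frac{1}{-86} = - \frac{1}{86} \approx -0.011628$)
$L \left(-18\right) + G = \left(- \frac{1}{86}\right) \left(-18\right) + 11 = \frac{9}{43} + 11 = \frac{482}{43}$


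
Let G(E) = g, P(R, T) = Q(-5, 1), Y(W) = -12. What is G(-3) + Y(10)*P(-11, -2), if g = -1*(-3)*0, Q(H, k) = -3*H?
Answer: -180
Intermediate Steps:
P(R, T) = 15 (P(R, T) = -3*(-5) = 15)
g = 0 (g = 3*0 = 0)
G(E) = 0
G(-3) + Y(10)*P(-11, -2) = 0 - 12*15 = 0 - 180 = -180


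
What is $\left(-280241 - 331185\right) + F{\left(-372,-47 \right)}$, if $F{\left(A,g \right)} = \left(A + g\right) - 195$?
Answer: $-612040$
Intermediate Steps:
$F{\left(A,g \right)} = -195 + A + g$
$\left(-280241 - 331185\right) + F{\left(-372,-47 \right)} = \left(-280241 - 331185\right) - 614 = -611426 - 614 = -612040$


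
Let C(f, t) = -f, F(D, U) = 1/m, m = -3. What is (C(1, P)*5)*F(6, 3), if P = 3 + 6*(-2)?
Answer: 5/3 ≈ 1.6667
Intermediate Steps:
F(D, U) = -⅓ (F(D, U) = 1/(-3) = -⅓)
P = -9 (P = 3 - 12 = -9)
(C(1, P)*5)*F(6, 3) = (-1*1*5)*(-⅓) = -1*5*(-⅓) = -5*(-⅓) = 5/3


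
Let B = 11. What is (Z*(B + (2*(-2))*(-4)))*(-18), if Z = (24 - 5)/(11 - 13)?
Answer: 4617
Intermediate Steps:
Z = -19/2 (Z = 19/(-2) = 19*(-1/2) = -19/2 ≈ -9.5000)
(Z*(B + (2*(-2))*(-4)))*(-18) = -19*(11 + (2*(-2))*(-4))/2*(-18) = -19*(11 - 4*(-4))/2*(-18) = -19*(11 + 16)/2*(-18) = -19/2*27*(-18) = -513/2*(-18) = 4617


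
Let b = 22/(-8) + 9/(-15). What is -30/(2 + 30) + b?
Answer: -343/80 ≈ -4.2875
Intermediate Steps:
b = -67/20 (b = 22*(-⅛) + 9*(-1/15) = -11/4 - ⅗ = -67/20 ≈ -3.3500)
-30/(2 + 30) + b = -30/(2 + 30) - 67/20 = -30/32 - 67/20 = (1/32)*(-30) - 67/20 = -15/16 - 67/20 = -343/80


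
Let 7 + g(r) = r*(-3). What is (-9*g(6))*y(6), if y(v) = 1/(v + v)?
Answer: 75/4 ≈ 18.750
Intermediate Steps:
g(r) = -7 - 3*r (g(r) = -7 + r*(-3) = -7 - 3*r)
y(v) = 1/(2*v)
(-9*g(6))*y(6) = (-9*(-7 - 3*6))*((1/2)/6) = (-9*(-7 - 18))*((1/2)*(1/6)) = -9*(-25)*(1/12) = 225*(1/12) = 75/4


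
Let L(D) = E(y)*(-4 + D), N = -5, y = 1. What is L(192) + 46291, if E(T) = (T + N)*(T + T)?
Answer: 44787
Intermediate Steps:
E(T) = 2*T*(-5 + T) (E(T) = (T - 5)*(T + T) = (-5 + T)*(2*T) = 2*T*(-5 + T))
L(D) = 32 - 8*D (L(D) = (2*1*(-5 + 1))*(-4 + D) = (2*1*(-4))*(-4 + D) = -8*(-4 + D) = 32 - 8*D)
L(192) + 46291 = (32 - 8*192) + 46291 = (32 - 1536) + 46291 = -1504 + 46291 = 44787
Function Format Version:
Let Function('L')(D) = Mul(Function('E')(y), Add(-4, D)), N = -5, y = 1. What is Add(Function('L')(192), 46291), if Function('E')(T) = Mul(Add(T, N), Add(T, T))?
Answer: 44787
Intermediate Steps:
Function('E')(T) = Mul(2, T, Add(-5, T)) (Function('E')(T) = Mul(Add(T, -5), Add(T, T)) = Mul(Add(-5, T), Mul(2, T)) = Mul(2, T, Add(-5, T)))
Function('L')(D) = Add(32, Mul(-8, D)) (Function('L')(D) = Mul(Mul(2, 1, Add(-5, 1)), Add(-4, D)) = Mul(Mul(2, 1, -4), Add(-4, D)) = Mul(-8, Add(-4, D)) = Add(32, Mul(-8, D)))
Add(Function('L')(192), 46291) = Add(Add(32, Mul(-8, 192)), 46291) = Add(Add(32, -1536), 46291) = Add(-1504, 46291) = 44787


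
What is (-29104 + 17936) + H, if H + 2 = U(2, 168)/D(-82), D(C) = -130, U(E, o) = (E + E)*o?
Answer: -726386/65 ≈ -11175.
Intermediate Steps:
U(E, o) = 2*E*o (U(E, o) = (2*E)*o = 2*E*o)
H = -466/65 (H = -2 + (2*2*168)/(-130) = -2 + 672*(-1/130) = -2 - 336/65 = -466/65 ≈ -7.1692)
(-29104 + 17936) + H = (-29104 + 17936) - 466/65 = -11168 - 466/65 = -726386/65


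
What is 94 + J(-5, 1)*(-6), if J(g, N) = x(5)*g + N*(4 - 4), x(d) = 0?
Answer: 94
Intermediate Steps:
J(g, N) = 0 (J(g, N) = 0*g + N*(4 - 4) = 0 + N*0 = 0 + 0 = 0)
94 + J(-5, 1)*(-6) = 94 + 0*(-6) = 94 + 0 = 94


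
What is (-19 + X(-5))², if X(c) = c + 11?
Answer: 169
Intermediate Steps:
X(c) = 11 + c
(-19 + X(-5))² = (-19 + (11 - 5))² = (-19 + 6)² = (-13)² = 169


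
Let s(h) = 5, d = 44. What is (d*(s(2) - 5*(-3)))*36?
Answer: 31680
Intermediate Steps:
(d*(s(2) - 5*(-3)))*36 = (44*(5 - 5*(-3)))*36 = (44*(5 + 15))*36 = (44*20)*36 = 880*36 = 31680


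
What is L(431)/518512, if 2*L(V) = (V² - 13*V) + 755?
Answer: 180913/1037024 ≈ 0.17445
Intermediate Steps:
L(V) = 755/2 + V²/2 - 13*V/2 (L(V) = ((V² - 13*V) + 755)/2 = (755 + V² - 13*V)/2 = 755/2 + V²/2 - 13*V/2)
L(431)/518512 = (755/2 + (½)*431² - 13/2*431)/518512 = (755/2 + (½)*185761 - 5603/2)*(1/518512) = (755/2 + 185761/2 - 5603/2)*(1/518512) = (180913/2)*(1/518512) = 180913/1037024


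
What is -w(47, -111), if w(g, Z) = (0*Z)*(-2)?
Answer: 0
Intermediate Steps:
w(g, Z) = 0 (w(g, Z) = 0*(-2) = 0)
-w(47, -111) = -1*0 = 0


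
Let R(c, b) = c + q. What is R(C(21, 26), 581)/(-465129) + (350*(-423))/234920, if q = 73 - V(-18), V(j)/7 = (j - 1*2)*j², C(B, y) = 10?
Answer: -1136254543/1560972924 ≈ -0.72791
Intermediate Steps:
V(j) = 7*j²*(-2 + j) (V(j) = 7*((j - 1*2)*j²) = 7*((j - 2)*j²) = 7*((-2 + j)*j²) = 7*(j²*(-2 + j)) = 7*j²*(-2 + j))
q = 45433 (q = 73 - 7*(-18)²*(-2 - 18) = 73 - 7*324*(-20) = 73 - 1*(-45360) = 73 + 45360 = 45433)
R(c, b) = 45433 + c (R(c, b) = c + 45433 = 45433 + c)
R(C(21, 26), 581)/(-465129) + (350*(-423))/234920 = (45433 + 10)/(-465129) + (350*(-423))/234920 = 45443*(-1/465129) - 148050*1/234920 = -45443/465129 - 2115/3356 = -1136254543/1560972924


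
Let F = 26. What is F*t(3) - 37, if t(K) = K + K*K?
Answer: 275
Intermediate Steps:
t(K) = K + K²
F*t(3) - 37 = 26*(3*(1 + 3)) - 37 = 26*(3*4) - 37 = 26*12 - 37 = 312 - 37 = 275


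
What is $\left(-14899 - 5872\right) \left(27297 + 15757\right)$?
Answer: $-894274634$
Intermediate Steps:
$\left(-14899 - 5872\right) \left(27297 + 15757\right) = \left(-20771\right) 43054 = -894274634$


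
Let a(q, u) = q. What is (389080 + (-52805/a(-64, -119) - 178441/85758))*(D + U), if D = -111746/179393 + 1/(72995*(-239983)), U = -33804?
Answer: -37889172550877639540484850396783/2874633294581615594560 ≈ -1.3181e+10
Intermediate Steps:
D = -1957517157691803/3142527476935405 (D = -111746*1/179393 + (1/72995)*(-1/239983) = -111746/179393 - 1/17517559085 = -1957517157691803/3142527476935405 ≈ -0.62291)
(389080 + (-52805/a(-64, -119) - 178441/85758))*(D + U) = (389080 + (-52805/(-64) - 178441/85758))*(-1957517157691803/3142527476935405 - 33804) = (389080 + (-52805*(-1/64) - 178441*1/85758))*(-106231956347482122423/3142527476935405) = (389080 + (52805/64 - 178441/85758))*(-106231956347482122423/3142527476935405) = (389080 + 2258515483/2744256)*(-106231956347482122423/3142527476935405) = (1069993639963/2744256)*(-106231956347482122423/3142527476935405) = -37889172550877639540484850396783/2874633294581615594560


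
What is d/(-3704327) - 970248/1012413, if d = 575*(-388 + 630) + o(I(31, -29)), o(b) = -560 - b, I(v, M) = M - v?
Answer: -1244828975182/1250102937017 ≈ -0.99578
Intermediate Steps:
d = 138650 (d = 575*(-388 + 630) + (-560 - (-29 - 1*31)) = 575*242 + (-560 - (-29 - 31)) = 139150 + (-560 - 1*(-60)) = 139150 + (-560 + 60) = 139150 - 500 = 138650)
d/(-3704327) - 970248/1012413 = 138650/(-3704327) - 970248/1012413 = 138650*(-1/3704327) - 970248*1/1012413 = -138650/3704327 - 323416/337471 = -1244828975182/1250102937017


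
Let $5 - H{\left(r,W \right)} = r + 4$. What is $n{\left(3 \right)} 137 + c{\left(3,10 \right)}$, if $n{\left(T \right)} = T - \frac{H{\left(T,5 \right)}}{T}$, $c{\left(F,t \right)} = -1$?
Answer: $\frac{1504}{3} \approx 501.33$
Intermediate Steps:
$H{\left(r,W \right)} = 1 - r$ ($H{\left(r,W \right)} = 5 - \left(r + 4\right) = 5 - \left(4 + r\right) = 1 - r$)
$n{\left(T \right)} = T - \frac{1 - T}{T}$
$n{\left(3 \right)} 137 + c{\left(3,10 \right)} = \left(1 + 3 - \frac{1}{3}\right) 137 - 1 = \frac{11}{3} \cdot 137 - 1 = \frac{1507}{3} - 1 = \frac{1504}{3}$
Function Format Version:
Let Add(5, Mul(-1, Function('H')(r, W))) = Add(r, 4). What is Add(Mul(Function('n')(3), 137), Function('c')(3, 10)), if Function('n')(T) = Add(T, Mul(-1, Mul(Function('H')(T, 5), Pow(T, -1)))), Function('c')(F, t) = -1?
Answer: Rational(1504, 3) ≈ 501.33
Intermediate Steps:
Function('H')(r, W) = Add(1, Mul(-1, r)) (Function('H')(r, W) = Add(5, Mul(-1, Add(r, 4))) = Add(5, Mul(-1, Add(4, r))) = Add(5, Add(-4, Mul(-1, r))) = Add(1, Mul(-1, r)))
Function('n')(T) = Add(T, Mul(-1, Pow(T, -1), Add(1, Mul(-1, T)))) (Function('n')(T) = Add(T, Mul(-1, Mul(Add(1, Mul(-1, T)), Pow(T, -1)))) = Add(T, Mul(-1, Mul(Pow(T, -1), Add(1, Mul(-1, T))))) = Add(T, Mul(-1, Pow(T, -1), Add(1, Mul(-1, T)))))
Add(Mul(Function('n')(3), 137), Function('c')(3, 10)) = Add(Mul(Add(1, 3, Mul(-1, Pow(3, -1))), 137), -1) = Add(Mul(Add(1, 3, Mul(-1, Rational(1, 3))), 137), -1) = Add(Mul(Add(1, 3, Rational(-1, 3)), 137), -1) = Add(Mul(Rational(11, 3), 137), -1) = Add(Rational(1507, 3), -1) = Rational(1504, 3)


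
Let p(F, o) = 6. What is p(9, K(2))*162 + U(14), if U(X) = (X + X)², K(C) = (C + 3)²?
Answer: 1756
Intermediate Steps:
K(C) = (3 + C)²
U(X) = 4*X² (U(X) = (2*X)² = 4*X²)
p(9, K(2))*162 + U(14) = 6*162 + 4*14² = 972 + 4*196 = 972 + 784 = 1756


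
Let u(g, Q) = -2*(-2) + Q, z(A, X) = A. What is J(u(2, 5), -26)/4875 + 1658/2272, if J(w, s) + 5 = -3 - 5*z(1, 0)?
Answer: 309739/426000 ≈ 0.72709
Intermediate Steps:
u(g, Q) = 4 + Q
J(w, s) = -13 (J(w, s) = -5 + (-3 - 5*1) = -5 + (-3 - 5) = -5 - 8 = -13)
J(u(2, 5), -26)/4875 + 1658/2272 = -13/4875 + 1658/2272 = -13*1/4875 + 1658*(1/2272) = -1/375 + 829/1136 = 309739/426000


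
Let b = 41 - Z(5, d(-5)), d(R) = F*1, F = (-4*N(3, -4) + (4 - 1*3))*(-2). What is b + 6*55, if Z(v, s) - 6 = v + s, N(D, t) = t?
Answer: 394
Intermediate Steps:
F = -34 (F = (-4*(-4) + (4 - 1*3))*(-2) = (16 + (4 - 3))*(-2) = (16 + 1)*(-2) = 17*(-2) = -34)
d(R) = -34 (d(R) = -34*1 = -34)
Z(v, s) = 6 + s + v (Z(v, s) = 6 + (v + s) = 6 + (s + v) = 6 + s + v)
b = 64 (b = 41 - (6 - 34 + 5) = 41 - 1*(-23) = 41 + 23 = 64)
b + 6*55 = 64 + 6*55 = 64 + 330 = 394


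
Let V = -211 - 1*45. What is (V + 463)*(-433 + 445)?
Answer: 2484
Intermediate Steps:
V = -256 (V = -211 - 45 = -256)
(V + 463)*(-433 + 445) = (-256 + 463)*(-433 + 445) = 207*12 = 2484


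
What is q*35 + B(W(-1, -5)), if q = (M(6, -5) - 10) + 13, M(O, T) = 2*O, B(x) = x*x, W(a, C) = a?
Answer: 526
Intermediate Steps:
B(x) = x²
q = 15 (q = (2*6 - 10) + 13 = (12 - 10) + 13 = 2 + 13 = 15)
q*35 + B(W(-1, -5)) = 15*35 + (-1)² = 525 + 1 = 526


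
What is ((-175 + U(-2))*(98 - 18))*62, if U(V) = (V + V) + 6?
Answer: -858080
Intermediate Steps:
U(V) = 6 + 2*V (U(V) = 2*V + 6 = 6 + 2*V)
((-175 + U(-2))*(98 - 18))*62 = ((-175 + (6 + 2*(-2)))*(98 - 18))*62 = ((-175 + (6 - 4))*80)*62 = ((-175 + 2)*80)*62 = -173*80*62 = -13840*62 = -858080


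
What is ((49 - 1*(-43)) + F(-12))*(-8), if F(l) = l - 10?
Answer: -560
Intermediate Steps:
F(l) = -10 + l
((49 - 1*(-43)) + F(-12))*(-8) = ((49 - 1*(-43)) + (-10 - 12))*(-8) = ((49 + 43) - 22)*(-8) = (92 - 22)*(-8) = 70*(-8) = -560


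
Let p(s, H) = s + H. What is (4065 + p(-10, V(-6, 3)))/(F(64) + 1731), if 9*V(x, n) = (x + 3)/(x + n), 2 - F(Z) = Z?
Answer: 36496/15021 ≈ 2.4297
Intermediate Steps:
F(Z) = 2 - Z
V(x, n) = (3 + x)/(9*(n + x)) (V(x, n) = ((x + 3)/(x + n))/9 = ((3 + x)/(n + x))/9 = (3 + x)/(9*(n + x)))
p(s, H) = H + s
(4065 + p(-10, V(-6, 3)))/(F(64) + 1731) = (4065 + ((3 - 6)/(9*(3 - 6)) - 10))/((2 - 1*64) + 1731) = (4065 + ((⅑)*(-3)/(-3) - 10))/((2 - 64) + 1731) = (4065 + ((⅑)*(-⅓)*(-3) - 10))/(-62 + 1731) = (4065 + (⅑ - 10))/1669 = (4065 - 89/9)*(1/1669) = (36496/9)*(1/1669) = 36496/15021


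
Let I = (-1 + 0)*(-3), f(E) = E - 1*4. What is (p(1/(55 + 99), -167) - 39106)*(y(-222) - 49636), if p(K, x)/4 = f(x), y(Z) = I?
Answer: 1974897070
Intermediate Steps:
f(E) = -4 + E (f(E) = E - 4 = -4 + E)
I = 3 (I = -1*(-3) = 3)
y(Z) = 3
p(K, x) = -16 + 4*x (p(K, x) = 4*(-4 + x) = -16 + 4*x)
(p(1/(55 + 99), -167) - 39106)*(y(-222) - 49636) = ((-16 + 4*(-167)) - 39106)*(3 - 49636) = ((-16 - 668) - 39106)*(-49633) = (-684 - 39106)*(-49633) = -39790*(-49633) = 1974897070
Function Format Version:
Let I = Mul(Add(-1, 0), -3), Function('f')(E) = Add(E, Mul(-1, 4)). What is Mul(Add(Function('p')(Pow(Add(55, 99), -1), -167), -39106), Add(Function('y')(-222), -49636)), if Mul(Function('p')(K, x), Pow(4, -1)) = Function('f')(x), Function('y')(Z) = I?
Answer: 1974897070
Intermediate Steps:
Function('f')(E) = Add(-4, E) (Function('f')(E) = Add(E, -4) = Add(-4, E))
I = 3 (I = Mul(-1, -3) = 3)
Function('y')(Z) = 3
Function('p')(K, x) = Add(-16, Mul(4, x)) (Function('p')(K, x) = Mul(4, Add(-4, x)) = Add(-16, Mul(4, x)))
Mul(Add(Function('p')(Pow(Add(55, 99), -1), -167), -39106), Add(Function('y')(-222), -49636)) = Mul(Add(Add(-16, Mul(4, -167)), -39106), Add(3, -49636)) = Mul(Add(Add(-16, -668), -39106), -49633) = Mul(Add(-684, -39106), -49633) = Mul(-39790, -49633) = 1974897070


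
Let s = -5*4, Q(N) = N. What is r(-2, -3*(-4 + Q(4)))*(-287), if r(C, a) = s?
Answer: 5740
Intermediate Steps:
s = -20
r(C, a) = -20
r(-2, -3*(-4 + Q(4)))*(-287) = -20*(-287) = 5740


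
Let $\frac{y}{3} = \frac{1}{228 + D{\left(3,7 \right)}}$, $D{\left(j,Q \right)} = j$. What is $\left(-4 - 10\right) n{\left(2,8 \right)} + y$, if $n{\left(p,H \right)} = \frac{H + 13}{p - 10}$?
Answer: $\frac{11323}{308} \approx 36.763$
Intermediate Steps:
$n{\left(p,H \right)} = \frac{13 + H}{-10 + p}$
$y = \frac{1}{77}$ ($y = \frac{3}{228 + 3} = \frac{3}{231} = 3 \cdot \frac{1}{231} = \frac{1}{77} \approx 0.012987$)
$\left(-4 - 10\right) n{\left(2,8 \right)} + y = \left(-4 - 10\right) \frac{13 + 8}{-10 + 2} + \frac{1}{77} = \left(-4 - 10\right) \frac{1}{-8} \cdot 21 + \frac{1}{77} = - 14 \left(\left(- \frac{1}{8}\right) 21\right) + \frac{1}{77} = \left(-14\right) \left(- \frac{21}{8}\right) + \frac{1}{77} = \frac{147}{4} + \frac{1}{77} = \frac{11323}{308}$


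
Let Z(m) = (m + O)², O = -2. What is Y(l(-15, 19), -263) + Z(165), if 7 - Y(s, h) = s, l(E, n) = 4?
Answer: 26572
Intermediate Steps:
Y(s, h) = 7 - s
Z(m) = (-2 + m)² (Z(m) = (m - 2)² = (-2 + m)²)
Y(l(-15, 19), -263) + Z(165) = (7 - 1*4) + (-2 + 165)² = (7 - 4) + 163² = 3 + 26569 = 26572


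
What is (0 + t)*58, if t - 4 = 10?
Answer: 812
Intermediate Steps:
t = 14 (t = 4 + 10 = 14)
(0 + t)*58 = (0 + 14)*58 = 14*58 = 812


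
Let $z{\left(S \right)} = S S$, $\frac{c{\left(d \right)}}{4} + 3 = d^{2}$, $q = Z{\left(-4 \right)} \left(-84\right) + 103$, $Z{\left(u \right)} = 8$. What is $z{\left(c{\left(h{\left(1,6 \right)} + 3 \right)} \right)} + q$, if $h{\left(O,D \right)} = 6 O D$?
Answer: $36868615$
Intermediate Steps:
$h{\left(O,D \right)} = 6 D O$
$q = -569$ ($q = 8 \left(-84\right) + 103 = -672 + 103 = -569$)
$c{\left(d \right)} = -12 + 4 d^{2}$
$z{\left(S \right)} = S^{2}$
$z{\left(c{\left(h{\left(1,6 \right)} + 3 \right)} \right)} + q = \left(-12 + 4 \left(6 \cdot 6 \cdot 1 + 3\right)^{2}\right)^{2} - 569 = \left(-12 + 4 \left(36 + 3\right)^{2}\right)^{2} - 569 = \left(-12 + 4 \cdot 39^{2}\right)^{2} - 569 = \left(-12 + 4 \cdot 1521\right)^{2} - 569 = \left(-12 + 6084\right)^{2} - 569 = 6072^{2} - 569 = 36869184 - 569 = 36868615$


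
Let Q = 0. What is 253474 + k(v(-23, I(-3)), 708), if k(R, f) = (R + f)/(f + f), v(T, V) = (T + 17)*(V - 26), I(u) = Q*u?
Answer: 14955002/59 ≈ 2.5347e+5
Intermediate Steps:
I(u) = 0 (I(u) = 0*u = 0)
v(T, V) = (-26 + V)*(17 + T) (v(T, V) = (17 + T)*(-26 + V) = (-26 + V)*(17 + T))
k(R, f) = (R + f)/(2*f) (k(R, f) = (R + f)/((2*f)) = (R + f)*(1/(2*f)) = (R + f)/(2*f))
253474 + k(v(-23, I(-3)), 708) = 253474 + (½)*((-442 - 26*(-23) + 17*0 - 23*0) + 708)/708 = 253474 + (½)*(1/708)*((-442 + 598 + 0 + 0) + 708) = 253474 + (½)*(1/708)*(156 + 708) = 253474 + (½)*(1/708)*864 = 253474 + 36/59 = 14955002/59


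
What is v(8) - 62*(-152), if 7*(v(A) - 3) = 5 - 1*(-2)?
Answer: 9428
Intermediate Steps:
v(A) = 4 (v(A) = 3 + (5 - 1*(-2))/7 = 3 + (5 + 2)/7 = 3 + (⅐)*7 = 3 + 1 = 4)
v(8) - 62*(-152) = 4 - 62*(-152) = 4 + 9424 = 9428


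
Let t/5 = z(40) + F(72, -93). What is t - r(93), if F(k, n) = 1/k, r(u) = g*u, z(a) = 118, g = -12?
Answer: 122837/72 ≈ 1706.1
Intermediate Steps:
r(u) = -12*u
t = 42485/72 (t = 5*(118 + 1/72) = 5*(8497/72) = 42485/72 ≈ 590.07)
t - r(93) = 42485/72 - (-12)*93 = 42485/72 - 1*(-1116) = 42485/72 + 1116 = 122837/72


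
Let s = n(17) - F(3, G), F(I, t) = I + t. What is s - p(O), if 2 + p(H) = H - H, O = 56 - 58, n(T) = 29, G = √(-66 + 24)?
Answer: 28 - I*√42 ≈ 28.0 - 6.4807*I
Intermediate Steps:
G = I*√42 (G = √(-42) = I*√42 ≈ 6.4807*I)
O = -2
p(H) = -2 (p(H) = -2 + (H - H) = -2 + 0 = -2)
s = 26 - I*√42 (s = 29 - (3 + I*√42) = 29 + (-3 - I*√42) = 26 - I*√42 ≈ 26.0 - 6.4807*I)
s - p(O) = (26 - I*√42) - 1*(-2) = (26 - I*√42) + 2 = 28 - I*√42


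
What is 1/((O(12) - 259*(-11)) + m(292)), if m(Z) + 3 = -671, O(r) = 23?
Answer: 1/2198 ≈ 0.00045496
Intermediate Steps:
m(Z) = -674 (m(Z) = -3 - 671 = -674)
1/((O(12) - 259*(-11)) + m(292)) = 1/((23 - 259*(-11)) - 674) = 1/((23 + 2849) - 674) = 1/(2872 - 674) = 1/2198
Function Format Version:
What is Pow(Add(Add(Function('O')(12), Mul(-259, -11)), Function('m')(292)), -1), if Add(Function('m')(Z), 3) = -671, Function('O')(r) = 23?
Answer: Rational(1, 2198) ≈ 0.00045496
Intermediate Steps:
Function('m')(Z) = -674 (Function('m')(Z) = Add(-3, -671) = -674)
Pow(Add(Add(Function('O')(12), Mul(-259, -11)), Function('m')(292)), -1) = Pow(Add(Add(23, Mul(-259, -11)), -674), -1) = Pow(Add(Add(23, 2849), -674), -1) = Pow(Add(2872, -674), -1) = Pow(2198, -1) = Rational(1, 2198)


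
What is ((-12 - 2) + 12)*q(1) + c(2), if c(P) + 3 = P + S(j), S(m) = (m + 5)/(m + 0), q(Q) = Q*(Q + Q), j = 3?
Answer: -7/3 ≈ -2.3333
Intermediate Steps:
q(Q) = 2*Q² (q(Q) = Q*(2*Q) = 2*Q²)
S(m) = (5 + m)/m
c(P) = -⅓ + P (c(P) = -3 + (P + (5 + 3)/3) = -3 + (P + (⅓)*8) = -3 + (P + 8/3) = -3 + (8/3 + P) = -⅓ + P)
((-12 - 2) + 12)*q(1) + c(2) = ((-12 - 2) + 12)*(2*1²) + (-⅓ + 2) = (-14 + 12)*(2*1) + 5/3 = -2*2 + 5/3 = -4 + 5/3 = -7/3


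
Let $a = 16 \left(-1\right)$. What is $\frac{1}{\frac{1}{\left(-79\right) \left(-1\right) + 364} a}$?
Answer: $- \frac{443}{16} \approx -27.688$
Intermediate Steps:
$a = -16$
$\frac{1}{\frac{1}{\left(-79\right) \left(-1\right) + 364} a} = \frac{1}{\frac{1}{\left(-79\right) \left(-1\right) + 364} \left(-16\right)} = \frac{1}{\frac{1}{79 + 364} \left(-16\right)} = \frac{1}{\frac{1}{443} \left(-16\right)} = \frac{1}{- \frac{16}{443}} = - \frac{443}{16}$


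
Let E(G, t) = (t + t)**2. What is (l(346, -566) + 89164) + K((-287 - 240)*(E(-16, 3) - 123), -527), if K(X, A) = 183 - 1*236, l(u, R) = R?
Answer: 88545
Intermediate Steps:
E(G, t) = 4*t**2 (E(G, t) = (2*t)**2 = 4*t**2)
K(X, A) = -53 (K(X, A) = 183 - 236 = -53)
(l(346, -566) + 89164) + K((-287 - 240)*(E(-16, 3) - 123), -527) = (-566 + 89164) - 53 = 88598 - 53 = 88545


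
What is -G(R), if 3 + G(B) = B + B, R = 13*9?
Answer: -231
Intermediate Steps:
R = 117
G(B) = -3 + 2*B (G(B) = -3 + (B + B) = -3 + 2*B)
-G(R) = -(-3 + 2*117) = -(-3 + 234) = -1*231 = -231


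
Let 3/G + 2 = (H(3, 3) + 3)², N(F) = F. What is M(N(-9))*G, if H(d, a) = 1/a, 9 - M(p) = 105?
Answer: -1296/41 ≈ -31.610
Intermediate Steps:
M(p) = -96 (M(p) = 9 - 1*105 = 9 - 105 = -96)
G = 27/82 (G = 3/(-2 + (1/3 + 3)²) = 3/(-2 + (⅓ + 3)²) = 3/(-2 + (10/3)²) = 3/(-2 + 100/9) = 3/(82/9) = 3*(9/82) = 27/82 ≈ 0.32927)
M(N(-9))*G = -96*27/82 = -1296/41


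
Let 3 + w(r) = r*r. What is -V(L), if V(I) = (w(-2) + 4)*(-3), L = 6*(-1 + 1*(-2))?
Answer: 15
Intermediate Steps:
w(r) = -3 + r² (w(r) = -3 + r*r = -3 + r²)
L = -18 (L = 6*(-1 - 2) = 6*(-3) = -18)
V(I) = -15 (V(I) = ((-3 + (-2)²) + 4)*(-3) = ((-3 + 4) + 4)*(-3) = (1 + 4)*(-3) = 5*(-3) = -15)
-V(L) = -1*(-15) = 15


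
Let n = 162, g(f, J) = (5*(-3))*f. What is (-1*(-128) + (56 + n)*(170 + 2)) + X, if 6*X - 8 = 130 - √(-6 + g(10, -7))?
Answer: 37647 - I*√39/3 ≈ 37647.0 - 2.0817*I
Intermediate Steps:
g(f, J) = -15*f
X = 23 - I*√39/3 (X = 4/3 + (130 - √(-6 - 15*10))/6 = 4/3 + (130 - √(-6 - 150))/6 = 4/3 + (130 - √(-156))/6 = 4/3 + (130 - 2*I*√39)/6 = 4/3 + (65/3 - I*√39/3) = 23 - I*√39/3 ≈ 23.0 - 2.0817*I)
(-1*(-128) + (56 + n)*(170 + 2)) + X = (-1*(-128) + (56 + 162)*(170 + 2)) + (23 - I*√39/3) = (128 + 218*172) + (23 - I*√39/3) = (128 + 37496) + (23 - I*√39/3) = 37624 + (23 - I*√39/3) = 37647 - I*√39/3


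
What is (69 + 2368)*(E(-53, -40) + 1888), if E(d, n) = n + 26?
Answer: 4566938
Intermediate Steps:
E(d, n) = 26 + n
(69 + 2368)*(E(-53, -40) + 1888) = (69 + 2368)*((26 - 40) + 1888) = 2437*(-14 + 1888) = 2437*1874 = 4566938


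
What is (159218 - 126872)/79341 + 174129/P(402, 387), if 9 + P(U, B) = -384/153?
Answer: -234858343779/15524389 ≈ -15128.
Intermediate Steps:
P(U, B) = -587/51 (P(U, B) = -9 - 384/153 = -9 - 384*1/153 = -9 - 128/51 = -587/51)
(159218 - 126872)/79341 + 174129/P(402, 387) = (159218 - 126872)/79341 + 174129/(-587/51) = 32346*(1/79341) + 174129*(-51/587) = 10782/26447 - 8880579/587 = -234858343779/15524389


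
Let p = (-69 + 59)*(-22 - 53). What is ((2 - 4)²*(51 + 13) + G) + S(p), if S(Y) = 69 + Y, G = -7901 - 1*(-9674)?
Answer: 2848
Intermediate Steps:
G = 1773 (G = -7901 + 9674 = 1773)
p = 750 (p = -10*(-75) = 750)
((2 - 4)²*(51 + 13) + G) + S(p) = ((2 - 4)²*(51 + 13) + 1773) + (69 + 750) = ((-2)²*64 + 1773) + 819 = (4*64 + 1773) + 819 = (256 + 1773) + 819 = 2029 + 819 = 2848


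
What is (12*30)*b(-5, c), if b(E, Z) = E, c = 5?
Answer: -1800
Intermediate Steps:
(12*30)*b(-5, c) = (12*30)*(-5) = 360*(-5) = -1800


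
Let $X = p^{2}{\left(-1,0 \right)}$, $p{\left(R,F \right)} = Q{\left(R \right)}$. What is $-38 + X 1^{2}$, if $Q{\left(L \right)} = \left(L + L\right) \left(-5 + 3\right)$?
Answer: $-22$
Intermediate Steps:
$Q{\left(L \right)} = - 4 L$ ($Q{\left(L \right)} = 2 L \left(-2\right) = - 4 L$)
$p{\left(R,F \right)} = - 4 R$
$X = 16$ ($X = \left(\left(-4\right) \left(-1\right)\right)^{2} = 4^{2} = 16$)
$-38 + X 1^{2} = -38 + 16 \cdot 1^{2} = -38 + 16 \cdot 1 = -38 + 16 = -22$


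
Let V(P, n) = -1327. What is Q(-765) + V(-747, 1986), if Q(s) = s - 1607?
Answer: -3699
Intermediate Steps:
Q(s) = -1607 + s
Q(-765) + V(-747, 1986) = (-1607 - 765) - 1327 = -2372 - 1327 = -3699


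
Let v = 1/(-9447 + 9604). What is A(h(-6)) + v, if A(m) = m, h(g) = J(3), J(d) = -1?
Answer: -156/157 ≈ -0.99363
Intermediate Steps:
v = 1/157 ≈ 0.0063694
h(g) = -1
A(h(-6)) + v = -1 + 1/157 = -156/157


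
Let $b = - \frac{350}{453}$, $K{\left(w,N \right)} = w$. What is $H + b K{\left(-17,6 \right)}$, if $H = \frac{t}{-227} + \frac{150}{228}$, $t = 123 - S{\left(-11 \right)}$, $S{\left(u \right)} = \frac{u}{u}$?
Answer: $\frac{51795367}{3907578} \approx 13.255$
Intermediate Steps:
$S{\left(u \right)} = 1$
$t = 122$ ($t = 123 - 1 = 122$)
$b = - \frac{350}{453}$ ($b = \left(-350\right) \frac{1}{453} = - \frac{350}{453} \approx -0.77263$)
$H = \frac{1039}{8626}$ ($H = \frac{122}{-227} + \frac{150}{228} = 122 \left(- \frac{1}{227}\right) + 150 \cdot \frac{1}{228} = - \frac{122}{227} + \frac{25}{38} = \frac{1039}{8626} \approx 0.12045$)
$H + b K{\left(-17,6 \right)} = \frac{1039}{8626} - - \frac{5950}{453} = \frac{1039}{8626} + \frac{5950}{453} = \frac{51795367}{3907578}$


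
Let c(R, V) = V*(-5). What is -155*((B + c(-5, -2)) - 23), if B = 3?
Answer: 1550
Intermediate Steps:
c(R, V) = -5*V
-155*((B + c(-5, -2)) - 23) = -155*((3 - 5*(-2)) - 23) = -155*((3 + 10) - 23) = -155*(13 - 23) = -155*(-10) = 1550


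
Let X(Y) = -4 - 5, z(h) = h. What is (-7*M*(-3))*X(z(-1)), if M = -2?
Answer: 378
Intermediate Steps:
X(Y) = -9
(-7*M*(-3))*X(z(-1)) = -(-14)*(-3)*(-9) = -7*6*(-9) = -42*(-9) = 378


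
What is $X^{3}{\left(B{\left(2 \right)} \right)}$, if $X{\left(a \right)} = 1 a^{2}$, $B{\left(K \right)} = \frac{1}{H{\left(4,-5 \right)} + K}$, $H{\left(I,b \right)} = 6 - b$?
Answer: $\frac{1}{4826809} \approx 2.0718 \cdot 10^{-7}$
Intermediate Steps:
$B{\left(K \right)} = \frac{1}{11 + K}$ ($B{\left(K \right)} = \frac{1}{\left(6 - -5\right) + K} = \frac{1}{\left(6 + 5\right) + K} = \frac{1}{11 + K}$)
$X{\left(a \right)} = a^{2}$
$X^{3}{\left(B{\left(2 \right)} \right)} = \left(\left(\frac{1}{11 + 2}\right)^{2}\right)^{3} = \left(\left(\frac{1}{13}\right)^{2}\right)^{3} = \left(\frac{1}{169}\right)^{3} = \frac{1}{4826809}$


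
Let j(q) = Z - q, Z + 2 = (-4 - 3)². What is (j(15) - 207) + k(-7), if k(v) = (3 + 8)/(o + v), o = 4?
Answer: -536/3 ≈ -178.67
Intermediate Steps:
Z = 47 (Z = -2 + (-4 - 3)² = -2 + (-7)² = -2 + 49 = 47)
k(v) = 11/(4 + v) (k(v) = (3 + 8)/(4 + v) = 11/(4 + v))
j(q) = 47 - q
(j(15) - 207) + k(-7) = ((47 - 1*15) - 207) + 11/(4 - 7) = ((47 - 15) - 207) + 11/(-3) = (32 - 207) + 11*(-⅓) = -175 - 11/3 = -536/3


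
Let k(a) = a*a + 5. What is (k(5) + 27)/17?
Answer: 57/17 ≈ 3.3529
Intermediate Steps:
k(a) = 5 + a² (k(a) = a² + 5 = 5 + a²)
(k(5) + 27)/17 = ((5 + 5²) + 27)/17 = ((5 + 25) + 27)/17 = (30 + 27)/17 = (1/17)*57 = 57/17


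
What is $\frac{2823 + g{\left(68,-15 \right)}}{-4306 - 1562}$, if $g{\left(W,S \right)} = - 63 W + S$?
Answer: $\frac{41}{163} \approx 0.25153$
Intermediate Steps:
$g{\left(W,S \right)} = S - 63 W$
$\frac{2823 + g{\left(68,-15 \right)}}{-4306 - 1562} = \frac{2823 - 4299}{-4306 - 1562} = \frac{2823 - 4299}{-5868} = \left(2823 - 4299\right) \left(- \frac{1}{5868}\right) = \left(-1476\right) \left(- \frac{1}{5868}\right) = \frac{41}{163}$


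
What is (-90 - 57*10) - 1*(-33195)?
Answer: 32535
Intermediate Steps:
(-90 - 57*10) - 1*(-33195) = (-90 - 570) + 33195 = -660 + 33195 = 32535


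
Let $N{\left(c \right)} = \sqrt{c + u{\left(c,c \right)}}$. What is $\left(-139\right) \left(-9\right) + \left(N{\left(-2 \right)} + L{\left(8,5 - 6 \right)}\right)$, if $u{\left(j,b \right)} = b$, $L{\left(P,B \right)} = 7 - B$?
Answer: $1259 + 2 i \approx 1259.0 + 2.0 i$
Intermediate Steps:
$N{\left(c \right)} = \sqrt{2} \sqrt{c}$ ($N{\left(c \right)} = \sqrt{c + c} = \sqrt{2 c} = \sqrt{2} \sqrt{c}$)
$\left(-139\right) \left(-9\right) + \left(N{\left(-2 \right)} + L{\left(8,5 - 6 \right)}\right) = \left(-139\right) \left(-9\right) + \left(\sqrt{2} \sqrt{-2} + \left(7 - \left(5 - 6\right)\right)\right) = 1251 + \left(\sqrt{2} i \sqrt{2} + \left(7 - \left(5 - 6\right)\right)\right) = 1251 + \left(2 i + \left(7 - -1\right)\right) = 1251 + \left(2 i + \left(7 + 1\right)\right) = 1251 + \left(2 i + 8\right) = 1251 + \left(8 + 2 i\right) = 1259 + 2 i$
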